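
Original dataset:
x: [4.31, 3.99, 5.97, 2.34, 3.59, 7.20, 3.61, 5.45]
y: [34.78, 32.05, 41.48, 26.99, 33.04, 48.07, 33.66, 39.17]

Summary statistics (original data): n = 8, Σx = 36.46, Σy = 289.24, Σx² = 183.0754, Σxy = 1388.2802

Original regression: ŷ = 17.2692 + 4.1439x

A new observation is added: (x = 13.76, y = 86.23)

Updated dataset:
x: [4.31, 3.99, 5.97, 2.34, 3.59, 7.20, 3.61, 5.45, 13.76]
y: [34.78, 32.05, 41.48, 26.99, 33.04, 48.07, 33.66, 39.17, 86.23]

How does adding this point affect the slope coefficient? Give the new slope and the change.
New slope β₁ = 5.2035 versus 4.1439 before: a change of +1.0596 (+25.6%).

The new point has HIGH LEVERAGE: x = 13.76 is far from the original mean x̄ = 36.46/8 ≈ 4.56 (original range [2.34, 7.20]).

Step 1: Update the sums with the new point (n goes from 8 to 9)
Σx  = 36.46 + 13.76 = 50.22
Σy  = 289.24 + 86.23 = 375.47
Σx² = 183.0754 + 13.76² = 183.0754 + 189.3376 = 372.4130
Σxy = 1388.2802 + 13.76×86.23 = 1388.2802 + 1186.5248 = 2574.8050

Step 2: Recompute the slope with b₁ = (nΣxy − ΣxΣy) / (nΣx² − (Σx)²)
Numerator   = 9×2574.8050 − 50.22×375.47 = 23173.2450 − 18856.1034 = 4317.1416
Denominator = 9×372.4130 − 50.22² = 3351.7170 − 2522.0484 = 829.6686
b₁(new) = 4317.1416 / 829.6686 = 5.2035

(Same formula on the original sums: (8×1388.2802 − 36.46×289.24) / (8×183.0754 − 36.46²) = 560.5512 / 135.2716 = 4.1439, matching the given fit.)

Step 3: Change in slope
Δβ₁ = 5.2035 − 4.1439 = +1.0596
Relative change = +1.0596 / 4.1439 × 100% = +25.6%
→ the slope increases when the point is added.

A high-leverage point only changes the slope if it is off the original line; here y = 86.23 is above the original trend, so the slope increases.
In practice: investigate whether it comes from the same population as the rest of the sample.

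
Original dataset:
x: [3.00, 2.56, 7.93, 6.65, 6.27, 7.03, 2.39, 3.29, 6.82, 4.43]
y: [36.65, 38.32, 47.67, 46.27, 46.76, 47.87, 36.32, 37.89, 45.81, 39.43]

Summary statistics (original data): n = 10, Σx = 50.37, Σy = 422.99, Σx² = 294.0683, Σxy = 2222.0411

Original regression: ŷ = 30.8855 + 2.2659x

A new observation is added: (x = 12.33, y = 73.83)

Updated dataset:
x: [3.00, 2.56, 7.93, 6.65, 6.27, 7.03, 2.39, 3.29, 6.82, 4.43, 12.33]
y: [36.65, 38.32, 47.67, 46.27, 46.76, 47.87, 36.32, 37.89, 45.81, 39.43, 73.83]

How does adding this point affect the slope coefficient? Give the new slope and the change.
New slope β₁ = 3.3874 versus 2.2659 before: a change of +1.1215 (+49.5%).

x = 12.33 lies well outside the original x-range [2.39, 7.93] (x̄ ≈ 5.04), so this observation has high leverage and can move the slope substantially.

Step 1: Update the sums with the new point (n goes from 10 to 11)
Σx  = 50.37 + 12.33 = 62.70
Σy  = 422.99 + 73.83 = 496.82
Σx² = 294.0683 + 12.33² = 294.0683 + 152.0289 = 446.0972
Σxy = 2222.0411 + 12.33×73.83 = 2222.0411 + 910.3239 = 3132.3650

Step 2: Recompute the slope with b₁ = (nΣxy − ΣxΣy) / (nΣx² − (Σx)²)
Numerator   = 11×3132.3650 − 62.70×496.82 = 34456.0150 − 31150.6140 = 3305.4010
Denominator = 11×446.0972 − 62.70² = 4907.0692 − 3931.2900 = 975.7792
b₁(new) = 3305.4010 / 975.7792 = 3.3874

(Same formula on the original sums: (10×2222.0411 − 50.37×422.99) / (10×294.0683 − 50.37²) = 914.4047 / 403.5461 = 2.2659, matching the given fit.)

Step 3: Change in slope
Δβ₁ = 3.3874 − 2.2659 = +1.1215
Relative change = +1.1215 / 2.2659 × 100% = +49.5%
→ the slope increases when the point is added.

A high-leverage point only changes the slope if it is off the original line; here y = 73.83 is above the original trend, so the slope increases.
In practice: investigate whether it comes from the same population as the rest of the sample; refit with and without it and report both if conclusions differ.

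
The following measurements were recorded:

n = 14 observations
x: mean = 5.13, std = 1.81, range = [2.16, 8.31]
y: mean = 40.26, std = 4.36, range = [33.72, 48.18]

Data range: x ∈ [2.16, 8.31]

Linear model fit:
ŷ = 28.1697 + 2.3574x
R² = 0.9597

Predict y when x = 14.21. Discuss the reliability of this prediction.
ŷ = 61.6684, but this is extrapolation (above the data range [2.16, 8.31]) and may be unreliable.

Prediction calculation:
ŷ = 28.1697 + 2.3574 × 14.21
ŷ = 61.6684

Reliability:
- Data range: x ∈ [2.16, 8.31]
- Prediction point: x = 14.21 is 5.90 units above the observed range → this is EXTRAPOLATION, not interpolation

Why that matters here:
- R² describes fit only over the sampled x values; it says nothing about behaviour beyond them
- The linear relationship may not hold outside the observed range

Report the number if required, but flag clearly that it is an extrapolation.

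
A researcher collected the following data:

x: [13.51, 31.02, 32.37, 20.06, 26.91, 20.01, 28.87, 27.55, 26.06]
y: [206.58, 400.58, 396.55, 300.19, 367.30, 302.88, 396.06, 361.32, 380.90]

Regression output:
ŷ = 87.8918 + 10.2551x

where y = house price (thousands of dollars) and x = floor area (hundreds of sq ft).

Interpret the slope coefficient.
For each additional hundred sq ft of floor area, predicted house price increases by approximately 10.2551 thousand dollars.

β₁ = 10.2551 is the change in predicted house price (thousand dollars) per additional hundred sq ft of floor area.

Interpretation:
- Floor area up by 1 hundred sq ft → predicted house price increases by 10.2551 thousand dollars
- The effect is assumed constant over the observed range of x (linearity)
- The slope describes association in these data, not necessarily a causal effect

(β₀ = 87.8918 is the fitted value at x = 0 and is not part of the slope interpretation.)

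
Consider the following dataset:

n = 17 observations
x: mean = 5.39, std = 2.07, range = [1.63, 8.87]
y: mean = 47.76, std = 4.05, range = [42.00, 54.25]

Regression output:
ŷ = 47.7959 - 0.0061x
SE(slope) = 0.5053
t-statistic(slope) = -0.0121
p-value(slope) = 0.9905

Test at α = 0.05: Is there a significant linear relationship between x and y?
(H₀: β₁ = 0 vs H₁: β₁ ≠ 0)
Since p-value = 0.9905 ≥ α = 0.05, fail to reject H₀ — the slope is not significantly different from 0.

Hypothesis test for the slope coefficient:

H₀: β₁ = 0 (no linear relationship)
H₁: β₁ ≠ 0 (linear relationship exists)

Test statistic: t = β̂₁ / SE(β̂₁) = -0.0061 / 0.5053 = -0.0121

With df = 15, the two-sided p-value for |t| = 0.0121 is 0.9905.

Decision rule: reject H₀ if p-value < α.
p-value = 0.9905 ≥ α = 0.05 → fail to reject H₀.

Conclusion: the linear association between x and y is not significant at the 5% level.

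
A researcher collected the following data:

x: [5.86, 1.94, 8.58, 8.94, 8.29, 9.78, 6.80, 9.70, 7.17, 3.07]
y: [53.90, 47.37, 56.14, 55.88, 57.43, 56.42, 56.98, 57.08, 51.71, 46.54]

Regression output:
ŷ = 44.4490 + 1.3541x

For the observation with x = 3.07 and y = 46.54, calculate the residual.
Residual = -2.0661

The residual is the difference between the actual value and the predicted value:

Residual = y - ŷ

Step 1: Calculate predicted value
ŷ = 44.4490 + 1.3541 × 3.07
ŷ = 48.6061

Step 2: Calculate residual
Residual = 46.54 - 48.6061
Residual = -2.0661

Interpretation: the model overestimates the actual value by 2.0661 at this point (negative residual → observation lies below the fitted line).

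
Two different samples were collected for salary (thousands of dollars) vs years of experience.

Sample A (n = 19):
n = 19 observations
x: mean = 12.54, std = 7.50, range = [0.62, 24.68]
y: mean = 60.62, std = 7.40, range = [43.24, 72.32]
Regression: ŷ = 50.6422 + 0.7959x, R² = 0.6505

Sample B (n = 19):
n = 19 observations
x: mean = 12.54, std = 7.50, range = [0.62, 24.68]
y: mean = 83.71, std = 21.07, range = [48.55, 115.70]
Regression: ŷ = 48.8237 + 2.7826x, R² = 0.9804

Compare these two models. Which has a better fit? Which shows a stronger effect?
Model B has the better fit (R² = 0.9804 vs 0.6505). Model B shows the stronger effect (|β₁| = 2.7826 vs 0.7959).

Model Comparison:

Goodness of fit (R²):
- Model A: R² = 0.6505 → 65.05% of variance in salary explained
- Model B: R² = 0.9804 → 98.04% of variance in salary explained
- 0.9804 > 0.6505 → Model B has the better fit

Which has the larger per-year effect? (|β₁|)
- Model A: β₁ = 0.7959 → predicted salary rises 0.7959 thousand dollars per additional year of experience
- Model B: β₁ = 2.7826 → predicted salary rises 2.7826 thousand dollars per additional year of experience
- |0.7959| < |2.7826| → Model B shows the stronger marginal effect

Notes:
- A steeper slope doesn't make a better model if the scatter around the line is large.
- The two samples could reflect different populations, time periods, or measurement quality.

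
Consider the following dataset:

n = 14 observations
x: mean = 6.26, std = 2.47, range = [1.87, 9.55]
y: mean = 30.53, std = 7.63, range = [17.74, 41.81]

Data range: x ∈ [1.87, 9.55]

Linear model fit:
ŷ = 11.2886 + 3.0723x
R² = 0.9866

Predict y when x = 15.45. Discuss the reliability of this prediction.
ŷ = 58.7556, but this is extrapolation (above the data range [1.87, 9.55]) and may be unreliable.

Prediction calculation:
ŷ = 11.2886 + 3.0723 × 15.45
ŷ = 58.7556

Reliability:
- Data range: x ∈ [1.87, 9.55]
- Prediction point: x = 15.45 is 5.90 units above the observed range → this is EXTRAPOLATION, not interpolation

Why that matters here:
- R² describes fit only over the sampled x values; it says nothing about behaviour beyond them
- The linear relationship may not hold outside the observed range

Report the number if required, but flag clearly that it is an extrapolation.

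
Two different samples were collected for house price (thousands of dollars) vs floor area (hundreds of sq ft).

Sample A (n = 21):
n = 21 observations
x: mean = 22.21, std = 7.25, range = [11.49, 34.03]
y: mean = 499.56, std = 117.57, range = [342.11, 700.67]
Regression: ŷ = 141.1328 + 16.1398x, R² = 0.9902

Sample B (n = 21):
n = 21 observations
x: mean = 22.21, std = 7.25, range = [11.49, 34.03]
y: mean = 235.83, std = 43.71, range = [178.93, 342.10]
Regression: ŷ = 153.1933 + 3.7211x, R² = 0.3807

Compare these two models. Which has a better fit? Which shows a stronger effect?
Model A has the better fit (R² = 0.9902 vs 0.3807). Model A shows the stronger effect (|β₁| = 16.1398 vs 3.7211).

Model Comparison:

Which explains more variance? (R²)
- Model A: R² = 0.9902 → 99.02% of variance in house price explained
- Model B: R² = 0.3807 → 38.07% of variance in house price explained
- 0.9902 > 0.3807 → Model A has the better fit

Strength of effect — compare |β₁|:
- Model A: β₁ = 16.1398 → predicted house price rises 16.1398 thousand dollars per additional hundred sq ft of floor area
- Model B: β₁ = 3.7211 → predicted house price rises 3.7211 thousand dollars per additional hundred sq ft of floor area
- |16.1398| > |3.7211| → Model A shows the stronger marginal effect

Notes:
- R² measures how tightly points cluster around the line; β₁ measures how steep the line is — they answer different questions.
- A steeper slope doesn't make a better model if the scatter around the line is large.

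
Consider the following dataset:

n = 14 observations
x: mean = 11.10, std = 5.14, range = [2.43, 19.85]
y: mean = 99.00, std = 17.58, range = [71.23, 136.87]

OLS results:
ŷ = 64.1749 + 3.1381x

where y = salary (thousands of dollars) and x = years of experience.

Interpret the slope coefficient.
For each additional year of experience, predicted salary increases by approximately 3.1381 thousand dollars.

The slope β₁ = 3.1381 gives the rate at which the fitted salary changes with experience.

Interpretation:
- Experience up by 1 year → predicted salary increases by 3.1381 thousand dollars
- The effect is assumed constant over the observed range of x (linearity)

(β₀ = 64.1749 is the fitted value at x = 0 and is not part of the slope interpretation.)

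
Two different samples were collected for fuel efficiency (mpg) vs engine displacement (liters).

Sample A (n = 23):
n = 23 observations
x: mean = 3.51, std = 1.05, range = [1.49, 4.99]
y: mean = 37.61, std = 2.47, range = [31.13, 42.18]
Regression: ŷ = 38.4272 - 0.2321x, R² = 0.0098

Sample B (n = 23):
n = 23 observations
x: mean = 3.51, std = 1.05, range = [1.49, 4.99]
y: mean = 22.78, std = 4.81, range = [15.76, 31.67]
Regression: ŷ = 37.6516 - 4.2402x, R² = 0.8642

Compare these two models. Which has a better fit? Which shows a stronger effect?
Model B has the better fit (R² = 0.8642 vs 0.0098). Model B shows the stronger effect (|β₁| = 4.2402 vs 0.2321).

Model Comparison:

Fit — compare R²:
- Model A: R² = 0.0098 → 0.98% of variance in fuel efficiency explained
- Model B: R² = 0.8642 → 86.42% of variance in fuel efficiency explained
- 0.8642 > 0.0098 → Model B has the better fit

Which has the larger per-liter effect? (|β₁|)
- Model A: β₁ = -0.2321 → predicted fuel efficiency falls 0.2321 mpg per additional liter of engine displacement
- Model B: β₁ = -4.2402 → predicted fuel efficiency falls 4.2402 mpg per additional liter of engine displacement
- |-0.2321| < |-4.2402| → Model B shows the stronger marginal effect

Note: R² measures how tightly points cluster around the line; β₁ measures how steep the line is — they answer different questions.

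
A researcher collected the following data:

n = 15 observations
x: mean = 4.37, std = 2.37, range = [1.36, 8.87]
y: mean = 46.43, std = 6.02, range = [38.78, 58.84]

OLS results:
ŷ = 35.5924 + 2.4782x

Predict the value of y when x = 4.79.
ŷ = 47.4630

To predict y for x = 4.79, substitute into the regression equation:

ŷ = 35.5924 + 2.4782 × 4.79
ŷ = 35.5924 + 11.8706
ŷ = 47.4630

This is a point prediction; actual observations scatter around it by roughly the residual standard deviation.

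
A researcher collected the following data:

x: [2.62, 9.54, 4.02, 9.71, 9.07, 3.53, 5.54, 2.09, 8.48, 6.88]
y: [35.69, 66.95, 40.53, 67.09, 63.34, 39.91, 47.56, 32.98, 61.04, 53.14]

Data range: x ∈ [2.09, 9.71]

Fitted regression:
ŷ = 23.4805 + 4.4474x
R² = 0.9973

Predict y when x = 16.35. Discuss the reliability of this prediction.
The equation gives ŷ = 96.1955; however x = 16.35 is 6.64 units above the observed range, so this extrapolated value should not be trusted.

Prediction calculation:
ŷ = 23.4805 + 4.4474 × 16.35
ŷ = 96.1955

Reliability:
- Data range: x ∈ [2.09, 9.71]
- Prediction point: x = 16.35 is 6.64 units above the observed range → this is EXTRAPOLATION, not interpolation

Why that matters here:
- The standard error of prediction grows with (x − x̄)², and x = 16.35 is far from x̄ = 6.15
- R² describes fit only over the sampled x values; it says nothing about behaviour beyond them
- There are no observations near this x to validate the fitted line there

The R² = 0.9973 only validates the fit within [2.09, 9.71]; treat ŷ = 96.1955 with caution.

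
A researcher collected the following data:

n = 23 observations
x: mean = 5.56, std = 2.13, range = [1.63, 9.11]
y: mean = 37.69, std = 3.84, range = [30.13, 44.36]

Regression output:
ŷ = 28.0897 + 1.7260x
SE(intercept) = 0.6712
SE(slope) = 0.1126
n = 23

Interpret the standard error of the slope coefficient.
The slope 1.7260 is pinned down to within about ±0.1126 (one SE) by these data — relative uncertainty 6.5%, i.e. precise.

What SE measures:
- The standard error quantifies the sampling variability of the coefficient estimate
- It is the estimated standard deviation of β̂₁ across hypothetical repeated samples of the same size
- Smaller SE → more precise estimate

Relative precision:
- SE / |β̂₁| = 0.1126 / 1.7260 = 6.5%
- Rule of thumb (under 20%: precise; 20% to under 50%: moderately precise; 50% or more: imprecise) → precise

Link to interval estimation: a confidence interval for β₁ is β̂₁ ± t* × 0.1126, so SE sets the half-width per unit of t*.

What drives SE(β̂₁): wider spread of x values → smaller SE; more residual scatter → larger SE.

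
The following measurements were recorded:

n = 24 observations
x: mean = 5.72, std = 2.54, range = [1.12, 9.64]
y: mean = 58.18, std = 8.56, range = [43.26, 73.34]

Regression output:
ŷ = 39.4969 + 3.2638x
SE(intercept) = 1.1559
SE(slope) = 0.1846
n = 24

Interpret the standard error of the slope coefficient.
The slope 3.2638 is pinned down to within about ±0.1846 (one SE) by these data — relative uncertainty 5.7%, i.e. precise.

SE(β̂₁) = s / √Sxx, where s is the residual standard deviation and Sxx = Σ(x − x̄)². It is the yardstick for how far β̂₁ = 3.2638 could plausibly be from the true slope.

Relative precision:
- SE / |β̂₁| = 0.1846 / 3.2638 = 5.7%
- Rule of thumb (under 20%: precise; 20% to under 50%: moderately precise; 50% or more: imprecise) → precise

Link to interval estimation: a confidence interval for β₁ is β̂₁ ± t* × 0.1846, so SE sets the half-width per unit of t*.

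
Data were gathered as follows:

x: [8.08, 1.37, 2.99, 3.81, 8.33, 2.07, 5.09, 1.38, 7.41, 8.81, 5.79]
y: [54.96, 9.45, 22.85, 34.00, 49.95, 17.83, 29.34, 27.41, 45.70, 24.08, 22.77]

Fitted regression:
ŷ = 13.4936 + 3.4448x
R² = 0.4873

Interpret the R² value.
About 48.73% of the variability in y is accounted for by the regression on x (R² = 0.4873) — a moderate linear fit.

R² (coefficient of determination) measures the proportion of variance in y explained by the regression model.

Here R² = 0.4873:
- Explained: 48.73% of the variation in y
- Unexplained (residual): 100% − 48.73% = 51.27%
- Rule of thumb (below 0.3 weak; 0.3 to below 0.7 moderate; 0.7 and above strong) → moderate

Note: R² says nothing about causation, and a high R² does not by itself mean the linear form is appropriate — check the residuals.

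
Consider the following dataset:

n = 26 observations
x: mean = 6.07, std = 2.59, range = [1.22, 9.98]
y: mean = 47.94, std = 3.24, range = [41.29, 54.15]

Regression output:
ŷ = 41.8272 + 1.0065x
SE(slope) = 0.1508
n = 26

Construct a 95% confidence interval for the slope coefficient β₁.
The 95% CI for β₁ is (0.6953, 1.3177)

Confidence interval for the slope:

The 95% CI for β₁ is: β̂₁ ± t*(α/2, n-2) × SE(β̂₁)

Step 1: Find critical t-value
- Confidence level = 0.95
- Degrees of freedom = n - 2 = 26 - 2 = 24
- t*(α/2, 24) = 2.0639

Step 2: Calculate margin of error
Margin = 2.0639 × 0.1508 = 0.3112

Step 3: Construct interval
CI = 1.0065 ± 0.3112
CI = (0.6953, 1.3177)

Interpretation: each one-unit increase in x is associated with a change in mean y of between 0.6953 and 1.3177, with 95% confidence.
Both endpoints are positive, so the data support a genuinely positive slope at this confidence level.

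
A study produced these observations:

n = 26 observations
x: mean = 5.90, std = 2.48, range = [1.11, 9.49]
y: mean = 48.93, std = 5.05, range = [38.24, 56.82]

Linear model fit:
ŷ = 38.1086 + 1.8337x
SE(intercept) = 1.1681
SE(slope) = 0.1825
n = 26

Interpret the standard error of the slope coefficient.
The slope 1.8337 is pinned down to within about ±0.1825 (one SE) by these data — relative uncertainty 10.0%, i.e. precise.

SE(β̂₁) = s / √Sxx, where s is the residual standard deviation and Sxx = Σ(x − x̄)². It is the yardstick for how far β̂₁ = 1.8337 could plausibly be from the true slope.

Relative precision:
- SE / |β̂₁| = 0.1825 / 1.8337 = 10.0%
- Rule of thumb (under 20%: precise; 20% to under 50%: moderately precise; 50% or more: imprecise) → precise

Rough 95% range (±2 SE): 1.8337 ± 0.3650 → (1.4687, 2.1987).

What drives SE(β̂₁): more residual scatter → larger SE; larger n (here n = 26) → smaller SE.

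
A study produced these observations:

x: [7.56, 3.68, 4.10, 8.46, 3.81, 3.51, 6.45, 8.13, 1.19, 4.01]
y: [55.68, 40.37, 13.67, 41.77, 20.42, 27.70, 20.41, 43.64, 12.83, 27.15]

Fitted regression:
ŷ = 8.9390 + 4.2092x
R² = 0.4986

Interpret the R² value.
About 49.86% of the variability in y is accounted for by the regression on x (R² = 0.4986) — a moderate linear fit.

The coefficient of determination R² is the fraction of the total variation in y that the fitted line accounts for.

Here R² = 0.4986:
- Explained: 49.86% of the variation in y
- Unexplained (residual): 100% − 49.86% = 50.14%
- Rule of thumb (below 0.3 weak; 0.3 to below 0.7 moderate; 0.7 and above strong) → moderate

Equivalently, for simple linear regression R² = r², so |r| = √0.4986 ≈ 0.7061.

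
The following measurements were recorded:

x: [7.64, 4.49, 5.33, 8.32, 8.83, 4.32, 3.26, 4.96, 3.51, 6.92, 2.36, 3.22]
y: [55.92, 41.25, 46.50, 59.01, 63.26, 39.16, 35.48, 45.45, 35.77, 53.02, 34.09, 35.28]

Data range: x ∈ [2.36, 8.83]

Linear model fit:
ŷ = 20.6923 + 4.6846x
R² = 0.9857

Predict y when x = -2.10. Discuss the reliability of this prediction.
The equation gives ŷ = 10.8546; however x = -2.10 is 4.46 units below the observed range, so this extrapolated value should not be trusted.

Prediction calculation:
ŷ = 20.6923 + 4.6846 × (-2.10)
ŷ = 10.8546

Reliability:
- Data range: x ∈ [2.36, 8.83]
- Prediction point: x = -2.10 is 4.46 units below the observed range → this is EXTRAPOLATION, not interpolation

Why that matters here:
- R² describes fit only over the sampled x values; it says nothing about behaviour beyond them
- The linear relationship may not hold outside the observed range

A defensible statement: 'if the linear trend continued to x = -2.10, y would be about 10.8546' — the premise is untested.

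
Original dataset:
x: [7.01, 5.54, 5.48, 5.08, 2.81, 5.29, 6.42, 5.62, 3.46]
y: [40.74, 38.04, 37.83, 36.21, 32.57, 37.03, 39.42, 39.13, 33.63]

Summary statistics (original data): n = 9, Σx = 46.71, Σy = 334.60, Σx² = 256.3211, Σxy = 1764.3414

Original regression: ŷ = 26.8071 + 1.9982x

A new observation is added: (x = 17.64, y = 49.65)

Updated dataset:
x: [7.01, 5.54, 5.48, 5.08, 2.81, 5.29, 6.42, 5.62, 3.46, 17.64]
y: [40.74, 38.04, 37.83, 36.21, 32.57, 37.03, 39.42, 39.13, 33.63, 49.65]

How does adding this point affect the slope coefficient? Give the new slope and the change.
Adding the point moves β₁ from 1.9982 to 1.0920, i.e. it decreases by 0.9062 (-45.4%).

x = 17.64 lies well outside the original x-range [2.81, 7.01] (x̄ ≈ 5.19), so this observation has high leverage and can move the slope substantially.

Step 1: Update the sums with the new point (n goes from 9 to 10)
Σx  = 46.71 + 17.64 = 64.35
Σy  = 334.60 + 49.65 = 384.25
Σx² = 256.3211 + 17.64² = 256.3211 + 311.1696 = 567.4907
Σxy = 1764.3414 + 17.64×49.65 = 1764.3414 + 875.8260 = 2640.1674

Step 2: Recompute the slope with b₁ = (nΣxy − ΣxΣy) / (nΣx² − (Σx)²)
Numerator   = 10×2640.1674 − 64.35×384.25 = 26401.6740 − 24726.4875 = 1675.1865
Denominator = 10×567.4907 − 64.35² = 5674.9070 − 4140.9225 = 1533.9845
b₁(new) = 1675.1865 / 1533.9845 = 1.0920

(Same formula on the original sums: (9×1764.3414 − 46.71×334.60) / (9×256.3211 − 46.71²) = 249.9066 / 125.0658 = 1.9982, matching the given fit.)

Step 3: Change in slope
Δβ₁ = 1.0920 − 1.9982 = -0.9062
Relative change = -0.9062 / 1.9982 × 100% = -45.4%
→ the slope decreases when the point is added.

Because the point sits below the extension of the original line at a high-leverage x, it tilts the fit down.
In practice: check such a point for data-entry or measurement error; examine leverage (hᵢ) and Cook's distance rather than deleting it automatically.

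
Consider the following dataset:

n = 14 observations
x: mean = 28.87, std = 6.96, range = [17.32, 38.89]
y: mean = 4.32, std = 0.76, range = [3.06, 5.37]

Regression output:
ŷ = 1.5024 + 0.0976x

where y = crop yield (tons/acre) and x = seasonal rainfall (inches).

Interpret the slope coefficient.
On average, crop yield is about 0.0976 tons/acre higher for every extra inch of rainfall.

The slope coefficient β₁ = 0.0976 represents the marginal effect of rainfall on crop yield.

Interpretation:
- Rainfall up by 1 inch → predicted crop yield increases by 0.0976 tons/acre
- The effect is assumed constant over the observed range of x (linearity)
- The slope describes association in these data, not necessarily a causal effect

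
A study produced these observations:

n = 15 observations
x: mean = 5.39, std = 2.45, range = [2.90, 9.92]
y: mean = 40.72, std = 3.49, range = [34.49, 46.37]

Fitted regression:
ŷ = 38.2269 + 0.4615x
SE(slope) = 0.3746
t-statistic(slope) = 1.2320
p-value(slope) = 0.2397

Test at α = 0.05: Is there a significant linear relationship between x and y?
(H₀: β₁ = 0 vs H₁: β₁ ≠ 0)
p-value = 0.2397 ≥ α = 0.05, so we fail to reject H₀. The relationship is not significant.

Hypothesis test for the slope coefficient:

H₀: β₁ = 0 (no linear relationship)
H₁: β₁ ≠ 0 (linear relationship exists)

Test statistic: t = β̂₁ / SE(β̂₁) = 0.4615 / 0.3746 = 1.2320

The p-value (0.2397) is the probability, under H₀, of a t-statistic at least as extreme as |t| = 1.2320 (two-sided, df = n − 2 = 13).

Decision rule: reject H₀ if p-value < α.
p-value = 0.2397 ≥ α = 0.05 → fail to reject H₀.

At α = 0.05 the data do not provide convincing evidence of a nonzero slope.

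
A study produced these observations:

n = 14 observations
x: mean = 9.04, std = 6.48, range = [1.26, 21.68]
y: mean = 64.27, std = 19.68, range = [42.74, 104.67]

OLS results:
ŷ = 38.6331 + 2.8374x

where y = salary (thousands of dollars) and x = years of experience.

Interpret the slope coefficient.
On average, salary is about 2.8374 thousand dollars higher for every extra year of experience.

The slope β₁ = 2.8374 gives the rate at which the fitted salary changes with experience.

Interpretation:
- Experience up by 1 year → predicted salary increases by 2.8374 thousand dollars
- This is a linear approximation: the same per-unit change is assumed across the whole observed x range
- The sign (+) gives the direction; the magnitude 2.8374 gives the size of the effect per year

(β₀ = 38.6331 is the fitted value at x = 0 and is not part of the slope interpretation.)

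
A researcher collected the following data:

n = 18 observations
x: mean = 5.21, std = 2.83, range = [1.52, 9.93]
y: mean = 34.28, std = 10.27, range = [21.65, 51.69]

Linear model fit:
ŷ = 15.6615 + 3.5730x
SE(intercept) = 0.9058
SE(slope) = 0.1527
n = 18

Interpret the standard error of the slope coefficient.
SE(β̂₁) = 0.1527 is the estimated standard deviation of the slope estimate across repeated samples; relative to β̂₁ = 3.5730 that is 4.3%, a precise estimate.

SE(β̂₁) = 0.1527 says: if we drew many samples of n = 18 from the same population and refit each time, the fitted slopes would scatter with a standard deviation of roughly 0.1527 around the true β₁.

Relative precision:
- SE / |β̂₁| = 0.1527 / 3.5730 = 4.3%
- Rule of thumb (under 20%: precise; 20% to under 50%: moderately precise; 50% or more: imprecise) → precise

Link to interval estimation: a confidence interval for β₁ is β̂₁ ± t* × 0.1527, so SE sets the half-width per unit of t*.

What drives SE(β̂₁): more residual scatter → larger SE; larger n (here n = 18) → smaller SE.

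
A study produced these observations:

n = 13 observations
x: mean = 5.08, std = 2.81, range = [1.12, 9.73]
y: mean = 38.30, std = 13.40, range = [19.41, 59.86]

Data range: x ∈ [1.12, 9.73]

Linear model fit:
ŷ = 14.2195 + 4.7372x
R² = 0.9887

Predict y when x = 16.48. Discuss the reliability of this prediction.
ŷ = 92.2886 (extrapolation — x = 16.48 lies outside [1.12, 9.73], so reliability is low).

Prediction calculation:
ŷ = 14.2195 + 4.7372 × 16.48
ŷ = 92.2886

Reliability:
- Data range: x ∈ [1.12, 9.73]
- Prediction point: x = 16.48 is 6.75 units above the observed range → this is EXTRAPOLATION, not interpolation

Why that matters here:
- The linear relationship may not hold outside the observed range
- R² describes fit only over the sampled x values; it says nothing about behaviour beyond them
- Real relationships often flatten, saturate, or turn nonlinear at extremes

The R² = 0.9887 only validates the fit within [1.12, 9.73]; treat ŷ = 92.2886 with caution.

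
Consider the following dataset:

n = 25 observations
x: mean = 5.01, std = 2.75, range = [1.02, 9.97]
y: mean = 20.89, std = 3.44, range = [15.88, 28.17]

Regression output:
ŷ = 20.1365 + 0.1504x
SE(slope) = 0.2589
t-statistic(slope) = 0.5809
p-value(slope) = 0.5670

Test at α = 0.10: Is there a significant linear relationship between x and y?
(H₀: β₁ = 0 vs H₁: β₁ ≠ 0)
p-value = 0.5670 ≥ α = 0.10, so we fail to reject H₀. The relationship is not significant.

Hypothesis test for the slope coefficient:

H₀: β₁ = 0 (no linear relationship)
H₁: β₁ ≠ 0 (linear relationship exists)

Test statistic: t = β̂₁ / SE(β̂₁) = 0.1504 / 0.2589 = 0.5809

With df = 23, the two-sided p-value for |t| = 0.5809 is 0.5670.

Decision rule: reject H₀ if p-value < α.
p-value = 0.5670 ≥ α = 0.10 → fail to reject H₀.

There is not sufficient evidence at the 10% significance level to conclude that a linear relationship exists between x and y.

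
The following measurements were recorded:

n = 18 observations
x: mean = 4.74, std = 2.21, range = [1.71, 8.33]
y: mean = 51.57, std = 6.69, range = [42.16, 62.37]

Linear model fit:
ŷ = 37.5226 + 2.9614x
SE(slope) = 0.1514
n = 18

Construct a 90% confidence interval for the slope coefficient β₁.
The 90% CI for β₁ is (2.6971, 3.2257)

Confidence interval for the slope:

The 90% CI for β₁ is: β̂₁ ± t*(α/2, n-2) × SE(β̂₁)

Step 1: Find critical t-value
- Confidence level = 0.9
- Degrees of freedom = n - 2 = 18 - 2 = 16
- t*(α/2, 16) = 1.7459

Step 2: Calculate margin of error
Margin = 1.7459 × 0.1514 = 0.2643

Step 3: Construct interval
CI = 2.9614 ± 0.2643
CI = (2.6971, 3.2257)

Interpretation: We are 90% confident that the true slope β₁ lies between 2.6971 and 3.2257.
The interval does not include 0, suggesting a significant linear relationship.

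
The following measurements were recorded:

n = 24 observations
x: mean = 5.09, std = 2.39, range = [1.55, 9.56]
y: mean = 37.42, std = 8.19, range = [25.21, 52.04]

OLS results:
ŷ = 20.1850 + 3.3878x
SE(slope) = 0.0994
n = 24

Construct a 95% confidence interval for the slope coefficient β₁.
The 95% CI for β₁ is (3.1817, 3.5939)

Confidence interval for the slope:

The 95% CI for β₁ is: β̂₁ ± t*(α/2, n-2) × SE(β̂₁)

Step 1: Find critical t-value
- Confidence level = 0.95
- Degrees of freedom = n - 2 = 24 - 2 = 22
- t*(α/2, 22) = 2.0739

Step 2: Calculate margin of error
Margin = 2.0739 × 0.0994 = 0.2061

Step 3: Construct interval
CI = 3.3878 ± 0.2061
CI = (3.1817, 3.5939)

Interpretation: each one-unit increase in x is associated with a change in mean y of between 3.1817 and 3.5939, with 95% confidence.
Both endpoints are positive, so the data support a genuinely positive slope at this confidence level.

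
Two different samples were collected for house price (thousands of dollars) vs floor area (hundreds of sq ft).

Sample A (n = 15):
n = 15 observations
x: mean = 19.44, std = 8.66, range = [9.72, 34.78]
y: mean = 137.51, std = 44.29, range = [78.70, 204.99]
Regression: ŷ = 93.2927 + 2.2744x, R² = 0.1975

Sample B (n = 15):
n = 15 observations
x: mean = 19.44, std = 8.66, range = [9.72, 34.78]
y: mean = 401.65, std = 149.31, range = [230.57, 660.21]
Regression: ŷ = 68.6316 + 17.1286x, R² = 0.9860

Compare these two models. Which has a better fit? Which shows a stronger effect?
Model B has the better fit (R² = 0.9860 vs 0.1975). Model B shows the stronger effect (|β₁| = 17.1286 vs 2.2744).

Model Comparison:

Fit — compare R²:
- Model A: R² = 0.1975 → 19.75% of variance in house price explained
- Model B: R² = 0.9860 → 98.60% of variance in house price explained
- 0.9860 > 0.1975 → Model B has the better fit

Effect size (slope magnitude):
- Model A: β₁ = 2.2744 → predicted house price rises 2.2744 thousand dollars per additional hundred sq ft of floor area
- Model B: β₁ = 17.1286 → predicted house price rises 17.1286 thousand dollars per additional hundred sq ft of floor area
- |2.2744| < |17.1286| → Model B shows the stronger marginal effect

Note: A steeper slope doesn't make a better model if the scatter around the line is large.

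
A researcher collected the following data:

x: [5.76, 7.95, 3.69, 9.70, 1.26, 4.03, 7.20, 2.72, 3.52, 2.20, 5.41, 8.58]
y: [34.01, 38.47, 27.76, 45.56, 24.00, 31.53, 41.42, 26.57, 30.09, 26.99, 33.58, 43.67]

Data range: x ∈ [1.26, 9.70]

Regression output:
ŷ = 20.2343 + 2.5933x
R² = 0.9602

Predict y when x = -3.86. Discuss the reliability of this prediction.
ŷ = 10.2242 (extrapolation — x = -3.86 lies outside [1.26, 9.70], so reliability is low).

Prediction calculation:
ŷ = 20.2343 + 2.5933 × (-3.86)
ŷ = 10.2242

Reliability:
- Data range: x ∈ [1.26, 9.70]
- Prediction point: x = -3.86 is 5.12 units below the observed range → this is EXTRAPOLATION, not interpolation

Why that matters here:
- Real relationships often flatten, saturate, or turn nonlinear at extremes
- The standard error of prediction grows with (x − x̄)², and x = -3.86 is far from x̄ = 5.17
- The linear relationship may not hold outside the observed range

The R² = 0.9602 only validates the fit within [1.26, 9.70]; treat ŷ = 10.2242 with caution.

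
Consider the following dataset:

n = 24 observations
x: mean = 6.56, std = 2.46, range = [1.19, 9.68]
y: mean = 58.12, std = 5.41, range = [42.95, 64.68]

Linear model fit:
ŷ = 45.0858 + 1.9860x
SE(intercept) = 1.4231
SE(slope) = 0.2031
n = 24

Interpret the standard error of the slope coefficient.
SE(β̂₁) = 0.2031 is the estimated standard deviation of the slope estimate across repeated samples; relative to β̂₁ = 1.9860 that is 10.2%, a precise estimate.

What SE measures:
- The standard error quantifies the sampling variability of the coefficient estimate
- It is the estimated standard deviation of β̂₁ across hypothetical repeated samples of the same size
- Smaller SE → more precise estimate

Relative precision:
- SE / |β̂₁| = 0.2031 / 1.9860 = 10.2%
- Rule of thumb (under 20%: precise; 20% to under 50%: moderately precise; 50% or more: imprecise) → precise

Rough 95% range (±2 SE): 1.9860 ± 0.4062 → (1.5798, 2.3922).

What drives SE(β̂₁): larger n (here n = 24) → smaller SE; more residual scatter → larger SE.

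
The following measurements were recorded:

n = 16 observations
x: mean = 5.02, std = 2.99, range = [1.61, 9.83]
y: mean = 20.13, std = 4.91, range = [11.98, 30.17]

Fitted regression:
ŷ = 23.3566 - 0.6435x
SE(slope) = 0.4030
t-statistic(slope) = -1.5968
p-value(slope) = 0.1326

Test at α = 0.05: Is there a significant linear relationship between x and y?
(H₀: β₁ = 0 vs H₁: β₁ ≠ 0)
Since p-value = 0.1326 ≥ α = 0.05, fail to reject H₀ — the slope is not significantly different from 0.

Hypothesis test for the slope coefficient:

H₀: β₁ = 0 (no linear relationship)
H₁: β₁ ≠ 0 (linear relationship exists)

Test statistic: t = β̂₁ / SE(β̂₁) = -0.6435 / 0.4030 = -1.5968

With df = 14, the two-sided p-value for |t| = 1.5968 is 0.1326.

Decision rule: reject H₀ if p-value < α.
p-value = 0.1326 ≥ α = 0.05 → fail to reject H₀.

At α = 0.05 the data do not provide convincing evidence of a nonzero slope.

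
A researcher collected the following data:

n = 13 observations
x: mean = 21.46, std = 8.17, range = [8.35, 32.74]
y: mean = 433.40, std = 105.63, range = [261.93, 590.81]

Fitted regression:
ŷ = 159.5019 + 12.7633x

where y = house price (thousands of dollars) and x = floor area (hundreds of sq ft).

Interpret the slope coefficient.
An increase of one hundred sq ft in floor area is associated with a 12.7633 thousand dollars increase in predicted house price.

The slope β₁ = 12.7633 gives the rate at which the fitted house price changes with floor area.

Interpretation:
- Floor area up by 1 hundred sq ft → predicted house price increases by 12.7633 thousand dollars
- The effect is assumed constant over the observed range of x (linearity)
- The slope describes association in these data, not necessarily a causal effect

(β₀ = 159.5019 is the fitted value at x = 0 and is not part of the slope interpretation.)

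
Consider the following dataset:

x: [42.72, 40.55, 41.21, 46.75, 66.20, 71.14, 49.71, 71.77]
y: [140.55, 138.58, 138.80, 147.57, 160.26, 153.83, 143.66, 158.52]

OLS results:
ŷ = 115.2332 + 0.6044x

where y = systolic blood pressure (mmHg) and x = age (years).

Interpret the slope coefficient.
For each additional year of age, predicted blood pressure increases by approximately 0.6044 mmHg.

The slope β₁ = 0.6044 gives the rate at which the fitted blood pressure changes with age.

Interpretation:
- Age up by 1 year → predicted blood pressure increases by 0.6044 mmHg
- The effect is assumed constant over the observed range of x (linearity)
- The slope describes association in these data, not necessarily a causal effect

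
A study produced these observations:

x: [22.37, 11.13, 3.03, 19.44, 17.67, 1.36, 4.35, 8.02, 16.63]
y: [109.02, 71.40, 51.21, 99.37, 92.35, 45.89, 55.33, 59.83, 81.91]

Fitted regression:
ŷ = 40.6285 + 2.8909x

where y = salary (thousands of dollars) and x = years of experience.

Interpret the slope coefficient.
For each additional year of experience, predicted salary increases by approximately 2.8909 thousand dollars.

The slope coefficient β₁ = 2.8909 represents the marginal effect of experience on salary.

Interpretation:
- Experience up by 1 year → predicted salary increases by 2.8909 thousand dollars
- This is a linear approximation: the same per-unit change is assumed across the whole observed x range
- The slope describes association in these data, not necessarily a causal effect

(β₀ = 40.6285 is the fitted value at x = 0 and is not part of the slope interpretation.)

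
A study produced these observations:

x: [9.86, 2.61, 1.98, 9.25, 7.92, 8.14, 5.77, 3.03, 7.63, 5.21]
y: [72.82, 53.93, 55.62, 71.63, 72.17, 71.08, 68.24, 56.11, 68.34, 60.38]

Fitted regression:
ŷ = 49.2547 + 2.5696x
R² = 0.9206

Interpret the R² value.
About 92.06% of the variability in y is accounted for by the regression on x (R² = 0.9206) — a strong linear fit.

R² (coefficient of determination) measures the proportion of variance in y explained by the regression model.

Here R² = 0.9206:
- Explained: 92.06% of the variation in y
- Unexplained (residual): 100% − 92.06% = 7.94%
- Rule of thumb (below 0.3 weak; 0.3 to below 0.7 moderate; 0.7 and above strong) → strong

Calculation: R² = 1 − (SS_res / SS_tot), where SS_res is the sum of squared residuals and SS_tot the total sum of squares.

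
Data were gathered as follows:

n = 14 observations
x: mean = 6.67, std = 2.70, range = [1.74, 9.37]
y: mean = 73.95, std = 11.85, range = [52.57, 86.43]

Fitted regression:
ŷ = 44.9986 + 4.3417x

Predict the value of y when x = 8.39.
ŷ = 81.4255

Plug x = 8.39 into the fitted line:

ŷ = 44.9986 + 4.3417 × 8.39
ŷ = 44.9986 + 36.4269
ŷ = 81.4255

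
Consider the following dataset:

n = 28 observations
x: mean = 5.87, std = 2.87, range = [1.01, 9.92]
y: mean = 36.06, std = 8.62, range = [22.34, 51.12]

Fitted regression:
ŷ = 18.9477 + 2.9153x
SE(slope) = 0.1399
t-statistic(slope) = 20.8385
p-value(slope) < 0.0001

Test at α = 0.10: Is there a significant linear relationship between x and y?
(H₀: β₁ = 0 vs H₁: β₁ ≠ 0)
p-value < 0.0001 < α = 0.10, so we reject H₀. The relationship is significant.

Hypothesis test for the slope coefficient:

H₀: β₁ = 0 (no linear relationship)
H₁: β₁ ≠ 0 (linear relationship exists)

Test statistic: t = β̂₁ / SE(β̂₁) = 2.9153 / 0.1399 = 20.8385

With df = 26, the two-sided p-value for |t| = 20.8385 is <0.0001.

Decision rule: reject H₀ if p-value < α.
p-value < 0.0001 < α = 0.10 → reject H₀.

There is sufficient evidence at the 10% significance level to conclude that a linear relationship exists between x and y.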